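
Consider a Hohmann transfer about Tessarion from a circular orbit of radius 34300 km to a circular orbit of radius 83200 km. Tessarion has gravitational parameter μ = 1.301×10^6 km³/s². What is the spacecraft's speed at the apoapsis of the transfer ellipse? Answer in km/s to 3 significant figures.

The Hohmann ellipse has a_t = (r₁ + r₂)/2 = 58750 km.
The apoapsis of the transfer ellipse is at r = 83200 km.
Vis-viva: v = √[μ(2/r − 1/a_t)] = √[1.301×10^6 × (2/83200 − 1/58750)] = 3.021 km/s.

v = 3.02 km/s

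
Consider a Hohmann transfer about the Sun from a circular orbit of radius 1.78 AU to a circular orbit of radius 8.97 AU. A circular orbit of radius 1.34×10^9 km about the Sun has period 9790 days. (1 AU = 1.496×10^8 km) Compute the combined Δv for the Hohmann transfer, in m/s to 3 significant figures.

From Kepler's third law T² = 4π²r³/μ at r = 1.34×10^9 km, T = 9790 days = 9790 × 86400 s = 8.45856×10^8 s: μ = 4π²r³/T² = 1.32764×10^11 km³/s².
In km: r₁ = 1.78 × 1.496×10^8 = 2.66288×10^8 km; r₂ = 8.97 × 1.496×10^8 = 1.341912×10^9 km.
Transfer-ellipse semi-major axis a_t = (r₁ + r₂)/2 = (2.66288×10^8 + 1.341912×10^9)/2 = 8.041×10^8 km.
At r₁ the circular-orbit speed is v₁ = √(μ/r₁) = 22.329 km/s.
On the transfer ellipse at r₁, vis-viva equation gives v_p = √[μ(2/r₁ − 1/a_t)] = 28.845 km/s.
First burn Δv₁ = |v_p − v₁| = 6.516 km/s.
At r₂, v₂ = √(μ/r₂) = 9.947 km/s.
Transfer-orbit speed at r₂: v_a = √[μ(2/r₂ − 1/a_t)] = 5.724 km/s.
Second burn Δv₂ = |v₂ − v_a| = 4.223 km/s.
Δv = Δv₁ + Δv₂ = 6.516 + 4.223 = 10.74 km/s.

Δv = 10700 m/s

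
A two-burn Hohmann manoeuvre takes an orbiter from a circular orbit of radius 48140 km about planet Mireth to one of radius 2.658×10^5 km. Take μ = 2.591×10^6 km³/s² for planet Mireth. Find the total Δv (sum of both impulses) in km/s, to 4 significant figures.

Δv = 3.603 km/s

Semi-major axis of the transfer orbit: a_t = (48140 + 2.658×10^5)/2 = 1.5697×10^5 km.
Circular speed at r₁: v₁ = √(μ/r₁) = √(2.591×10^6/48140) = 7.3364 km/s.
On the transfer ellipse at r₁, v² = μ(2/r − 1/a) gives v_p = √[μ(2/r₁ − 1/a_t)] = 9.5466 km/s.
First burn Δv₁ = |v_p − v₁| = 2.210 km/s.
Circular speed at r₂: v₂ = √(μ/r₂) = 3.122 km/s.
Transfer-orbit speed at r₂: v_a = √[μ(2/r₂ − 1/a_t)] = 1.729 km/s.
Second burn Δv₂ = |v₂ − v_a| = 1.393 km/s.
Total Δv = Δv₁ + Δv₂ = 3.603 km/s.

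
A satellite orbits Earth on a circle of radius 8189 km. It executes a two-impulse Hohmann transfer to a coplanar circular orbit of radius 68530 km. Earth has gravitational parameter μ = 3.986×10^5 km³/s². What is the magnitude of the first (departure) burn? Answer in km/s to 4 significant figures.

Δv₁ = 2.348 km/s

Transfer-ellipse semi-major axis a_t = (r₁ + r₂)/2 = (8189 + 68530)/2 = 38359.5 km.
On the circular orbit at r = 8189 km, v_c = √(μ/r) = 6.977 km/s.
Transfer-orbit speed at the same r (vis-viva, a = a_t): v_t = √[μ(2/r − 1/a_t)] = 9.325 km/s.
Δv₁ = |v_t − v_c| = |9.325 − 6.977| = 2.348 km/s.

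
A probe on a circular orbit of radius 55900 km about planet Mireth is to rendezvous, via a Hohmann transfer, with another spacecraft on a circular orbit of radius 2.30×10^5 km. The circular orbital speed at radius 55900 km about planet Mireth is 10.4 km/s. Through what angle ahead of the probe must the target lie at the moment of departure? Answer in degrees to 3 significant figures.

φ = 91.8°

From the circular-orbit relation v² = μ/r at r = 55900 km: μ = v²r = (10.4)² × 55900 = 6.04614×10^6 km³/s².
The Hohmann ellipse has a_t = (r₁ + r₂)/2 = 1.4295×10^5 km.
The half-period of the transfer ellipse is t = π√(a_t³/μ) = 69053.7 s.
The target's mean motion on its circular orbit is ω₂ = √(μ/r₂³) = 2.22919×10^-5 rad/s.
Angle swept by the target during transfer: ω₂·t = 1.5393 rad = 88.20°.
Arrival is 180° from departure on the ellipse, so φ = 180° − 88.20° = 91.8°.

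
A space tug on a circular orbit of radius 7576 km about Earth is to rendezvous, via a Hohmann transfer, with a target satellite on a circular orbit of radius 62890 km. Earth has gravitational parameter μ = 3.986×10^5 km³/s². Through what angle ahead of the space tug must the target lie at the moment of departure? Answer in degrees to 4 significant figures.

The Hohmann ellipse has a_t = (r₁ + r₂)/2 = 35233 km.
The half-period of the transfer ellipse is t = π√(a_t³/μ) = 32910 s.
The target's mean motion on its circular orbit is ω₂ = √(μ/r₂³) = 4.003×10^-5 rad/s.
Angle swept by the target during transfer: ω₂·t = 1.3174 rad = 75.48°.
Arrival is 180° from departure on the ellipse, so φ = 180° − 75.48° = 104.5°.

φ = 104.5°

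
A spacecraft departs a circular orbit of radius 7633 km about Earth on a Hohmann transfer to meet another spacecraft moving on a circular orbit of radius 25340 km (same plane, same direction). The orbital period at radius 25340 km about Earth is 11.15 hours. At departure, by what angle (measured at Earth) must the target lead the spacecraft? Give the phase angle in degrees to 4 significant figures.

From Kepler's third law T² = 4π²r³/μ at r = 25340 km, T = 11.15 hours = 11.15 × 3600 s = 40140 s: μ = 4π²r³/T² = 3.98680×10^5 km³/s².
Semi-major axis of the transfer orbit: a_t = (7633 + 25340)/2 = 16486.5 km.
The half-period of the transfer ellipse is t = π√(a_t³/μ) = 10532.5 s.
The target's mean motion on its circular orbit is ω₂ = √(μ/r₂³) = 1.56532×10^-4 rad/s.
Angle swept by the target during transfer: ω₂·t = 1.6487 rad = 94.46°.
Arrival is 180° from departure on the ellipse, so φ = 180° − 94.46° = 85.54°.

φ = 85.54°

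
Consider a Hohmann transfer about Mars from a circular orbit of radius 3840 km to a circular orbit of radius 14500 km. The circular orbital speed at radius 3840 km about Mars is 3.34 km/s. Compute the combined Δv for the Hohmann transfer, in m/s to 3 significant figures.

Δv = 1470 m/s

From the circular-orbit relation v² = μ/r at r = 3840 km: μ = v²r = (3.34)² × 3840 = 42837.5 km³/s².
Semi-major axis of the transfer orbit: a_t = (3840 + 14500)/2 = 9170 km.
Circular speed at r₁: v₁ = √(μ/r₁) = √(42837.5/3840) = 3.34000 km/s.
Transfer-orbit speed at r₁ (vis-viva equation): v_p = √[μ(2/r₁ − 1/a_t)] = 4.19997 km/s.
First burn Δv₁ = |v_p − v₁| = 0.85997 km/s.
At r₂, v₂ = √(μ/r₂) = 1.71881 km/s.
Transfer-orbit speed at r₂: v_a = √[μ(2/r₂ − 1/a_t)] = 1.11227 km/s.
Second burn Δv₂ = |v₂ − v_a| = 0.60654 km/s.
Total Δv = Δv₁ + Δv₂ = 1.467 km/s.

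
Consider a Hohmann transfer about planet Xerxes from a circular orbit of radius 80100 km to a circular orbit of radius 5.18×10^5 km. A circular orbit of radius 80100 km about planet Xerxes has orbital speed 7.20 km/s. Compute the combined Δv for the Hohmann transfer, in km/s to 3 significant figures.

From the circular-orbit relation v² = μ/r at r = 80100 km: μ = v²r = (7.20)² × 80100 = 4.15238×10^6 km³/s².
Transfer-ellipse semi-major axis a_t = (r₁ + r₂)/2 = (80100 + 5.180×10^5)/2 = 2.9905×10^5 km.
At r₁ the circular-orbit speed is v₁ = √(μ/r₁) = 7.200 km/s.
On the transfer ellipse at r₁, vis-viva equation gives v_p = √[μ(2/r₁ − 1/a_t)] = 9.476 km/s.
First burn Δv₁ = |v_p − v₁| = 2.276 km/s.
Circular speed at r₂: v₂ = √(μ/r₂) = 2.831 km/s.
Transfer-orbit speed at r₂: v_a = √[μ(2/r₂ − 1/a_t)] = 1.465 km/s.
Second burn Δv₂ = |v₂ − v_a| = 1.366 km/s.
Δv = Δv₁ + Δv₂ = 2.276 + 1.366 = 3.642 km/s.

Δv = 3.64 km/s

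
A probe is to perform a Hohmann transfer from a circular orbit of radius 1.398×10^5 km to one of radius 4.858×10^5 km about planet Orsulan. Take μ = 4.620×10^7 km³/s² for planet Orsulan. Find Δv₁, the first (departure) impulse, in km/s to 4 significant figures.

Δv₁ = 4.476 km/s

Transfer-ellipse semi-major axis a_t = (r₁ + r₂)/2 = (1.398×10^5 + 4.858×10^5)/2 = 3.128×10^5 km.
On the circular orbit at r = 1.398×10^5 km, v_c = √(μ/r) = 18.179 km/s.
Vis-viva on the transfer ellipse at r = 1.398×10^5 km gives v_t = √[μ(2/r − 1/a_t)] = 22.655 km/s.
Δv₁ = |v_t − v_c| = |22.655 − 18.179| = 4.476 km/s.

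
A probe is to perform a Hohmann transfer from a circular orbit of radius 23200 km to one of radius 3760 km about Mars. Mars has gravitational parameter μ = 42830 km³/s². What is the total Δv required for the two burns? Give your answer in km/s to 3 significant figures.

Δv = 1.69 km/s

Semi-major axis of the transfer orbit: a_t = (23200 + 3760)/2 = 13480 km.
At r₁ the circular-orbit speed is v₁ = √(μ/r₁) = 1.3587 km/s.
Transfer-orbit speed at r₁ (vis-viva): v_a = √[μ(2/r₁ − 1/a_t)] = 0.71759 km/s.
First burn Δv₁ = |v_a − v₁| = 0.6411 km/s.
Circular speed at r₂: v₂ = √(μ/r₂) = 3.375 km/s.
Transfer-orbit speed at r₂: v_p = √[μ(2/r₂ − 1/a_t)] = 4.428 km/s.
Second burn Δv₂ = |v₂ − v_p| = 1.053 km/s.
Total Δv = Δv₁ + Δv₂ = 1.694 km/s.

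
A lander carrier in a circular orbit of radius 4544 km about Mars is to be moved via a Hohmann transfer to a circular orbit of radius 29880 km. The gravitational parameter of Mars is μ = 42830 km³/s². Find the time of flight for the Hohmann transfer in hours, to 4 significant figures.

Transfer-ellipse semi-major axis a_t = (r₁ + r₂)/2 = (4544 + 29880)/2 = 17212 km.
Half the transfer-orbit period gives t = π√(a_t³/μ) = 34280 s.
Converting: 34280 s ÷ 3600 s/hour = 9.522 hours.

t = 9.522 hours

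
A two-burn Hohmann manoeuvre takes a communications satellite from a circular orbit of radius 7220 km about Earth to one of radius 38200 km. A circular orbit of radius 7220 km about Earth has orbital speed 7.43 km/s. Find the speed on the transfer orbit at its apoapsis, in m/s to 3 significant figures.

v = 1820 m/s

From the circular-orbit relation v² = μ/r at r = 7220 km: μ = v²r = (7.43)² × 7220 = 3.98579×10^5 km³/s².
Semi-major axis of the transfer orbit: a_t = (7220 + 38200)/2 = 22710 km.
At apoapsis, r = 38200 km.
Applying v² = μ(2/r − 1/a_t): v = 1.821 km/s.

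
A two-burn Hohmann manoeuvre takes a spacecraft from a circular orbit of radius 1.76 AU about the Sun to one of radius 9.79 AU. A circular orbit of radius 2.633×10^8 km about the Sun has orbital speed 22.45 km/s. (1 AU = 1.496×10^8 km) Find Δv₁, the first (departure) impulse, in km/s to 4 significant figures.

From the circular-orbit relation v² = μ/r at r = 2.633×10^8 km: μ = v²r = (22.45)² × 2.633×10^8 = 1.32704×10^11 km³/s².
In km: r₁ = 1.76 × 1.496×10^8 = 2.63296×10^8 km; r₂ = 9.79 × 1.496×10^8 = 1.464584×10^9 km.
Semi-major axis of the transfer orbit: a_t = (2.63296×10^8 + 1.464584×10^9)/2 = 8.6394×10^8 km.
On the circular orbit at r = 2.63296×10^8 km, v_c = √(μ/r) = 22.45 km/s.
Vis-viva on the transfer ellipse at r = 2.63296×10^8 km gives v_t = √[μ(2/r − 1/a_t)] = 29.23 km/s.
Δv₁ = |v_t − v_c| = |29.23 − 22.45| = 6.780 km/s.

Δv₁ = 6.780 km/s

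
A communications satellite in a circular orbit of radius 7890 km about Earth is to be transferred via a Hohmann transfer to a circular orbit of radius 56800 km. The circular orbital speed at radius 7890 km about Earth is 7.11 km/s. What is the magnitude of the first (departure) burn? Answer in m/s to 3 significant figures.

From the circular-orbit relation v² = μ/r at r = 7890 km: μ = v²r = (7.11)² × 7890 = 3.98856×10^5 km³/s².
Transfer-ellipse semi-major axis a_t = (r₁ + r₂)/2 = (7890 + 56800)/2 = 32345 km.
Circular speed at r = 7890 km: v_c = √(μ/r) = 7.110 km/s.
Vis-viva on the transfer ellipse at r = 7890 km gives v_t = √[μ(2/r − 1/a_t)] = 9.422 km/s.
Δv₁ = |v_t − v_c| = |9.422 − 7.110| = 2.312 km/s.

Δv₁ = 2310 m/s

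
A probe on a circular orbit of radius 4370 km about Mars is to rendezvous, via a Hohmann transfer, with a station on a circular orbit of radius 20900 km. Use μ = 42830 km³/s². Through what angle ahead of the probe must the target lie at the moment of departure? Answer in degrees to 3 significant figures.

φ = 95.4°

Semi-major axis of the transfer orbit: a_t = (4370 + 20900)/2 = 12635 km.
The half-period of the transfer ellipse is t = π√(a_t³/μ) = 21560 s.
The target's mean motion on its circular orbit is ω₂ = √(μ/r₂³) = 6.8494×10^-5 rad/s.
Angle swept by the target during transfer: ω₂·t = 1.4767 rad = 84.61°.
Arrival is 180° from departure on the ellipse, so φ = 180° − 84.61° = 95.4°.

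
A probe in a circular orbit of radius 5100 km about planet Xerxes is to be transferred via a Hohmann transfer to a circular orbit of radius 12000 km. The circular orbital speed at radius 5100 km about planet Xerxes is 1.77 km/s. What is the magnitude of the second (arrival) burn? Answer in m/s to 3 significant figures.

Δv₂ = 263 m/s

From the circular-orbit relation v² = μ/r at r = 5100 km: μ = v²r = (1.77)² × 5100 = 15977.8 km³/s².
Transfer-ellipse semi-major axis a_t = (r₁ + r₂)/2 = (5100 + 12000)/2 = 8550 km.
Circular speed at r = 12000 km: v_c = √(μ/r) = 1.1539 km/s.
Transfer-orbit speed at the same r (vis-viva, a = a_t): v_t = √[μ(2/r − 1/a_t)] = 0.89119 km/s.
Δv₂ = |v_t − v_c| = |0.89119 − 1.1539| = 0.2627 km/s.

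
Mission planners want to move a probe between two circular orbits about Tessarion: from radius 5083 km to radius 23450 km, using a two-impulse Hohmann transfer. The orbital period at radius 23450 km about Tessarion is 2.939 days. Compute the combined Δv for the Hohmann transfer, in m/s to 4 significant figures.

From Kepler's third law T² = 4π²r³/μ at r = 23450 km, T = 2.939 days = 2.939 × 86400 s = 2.539296×10^5 s: μ = 4π²r³/T² = 7895.17 km³/s².
The Hohmann ellipse has a_t = (r₁ + r₂)/2 = 14266.5 km.
At r₁ the circular-orbit speed is v₁ = √(μ/r₁) = 1.2463 km/s.
On the transfer ellipse at r₁, v² = μ(2/r − 1/a) gives v_p = √[μ(2/r₁ − 1/a_t)] = 1.5978 km/s.
First burn Δv₁ = |v_p − v₁| = 0.3515 km/s.
At r₂, v₂ = √(μ/r₂) = 0.5802 km/s.
Transfer-orbit speed at r₂: v_a = √[μ(2/r₂ − 1/a_t)] = 0.3463 km/s.
Second burn Δv₂ = |v₂ − v_a| = 0.2339 km/s.
Total Δv = Δv₁ + Δv₂ = 0.5854 km/s.

Δv = 585.4 m/s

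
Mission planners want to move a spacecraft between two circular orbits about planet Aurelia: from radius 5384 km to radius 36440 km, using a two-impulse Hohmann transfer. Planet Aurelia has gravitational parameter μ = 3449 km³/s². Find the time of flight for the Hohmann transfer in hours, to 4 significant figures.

Semi-major axis of the transfer orbit: a_t = (5384 + 36440)/2 = 20912 km.
Half the transfer-orbit period gives t = π√(a_t³/μ) = 1.618×10^5 s.
Converting: 1.618×10^5 s ÷ 3600 s/hour = 44.94 hours.

t = 44.94 hours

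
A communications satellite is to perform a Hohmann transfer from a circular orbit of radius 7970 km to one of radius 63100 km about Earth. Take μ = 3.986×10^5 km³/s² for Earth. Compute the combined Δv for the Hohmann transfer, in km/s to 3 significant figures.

Transfer-ellipse semi-major axis a_t = (r₁ + r₂)/2 = (7970 + 63100)/2 = 35535 km.
At r₁ the circular-orbit speed is v₁ = √(μ/r₁) = 7.072 km/s.
On the transfer ellipse at r₁, vis-viva equation gives v_p = √[μ(2/r₁ − 1/a_t)] = 9.424 km/s.
First burn Δv₁ = |v_p − v₁| = 2.352 km/s.
At r₂, v₂ = √(μ/r₂) = 2.513 km/s.
Transfer-orbit speed at r₂: v_a = √[μ(2/r₂ − 1/a_t)] = 1.190 km/s.
Second burn Δv₂ = |v₂ − v_a| = 1.323 km/s.
Δv = Δv₁ + Δv₂ = 2.352 + 1.323 = 3.675 km/s.

Δv = 3.67 km/s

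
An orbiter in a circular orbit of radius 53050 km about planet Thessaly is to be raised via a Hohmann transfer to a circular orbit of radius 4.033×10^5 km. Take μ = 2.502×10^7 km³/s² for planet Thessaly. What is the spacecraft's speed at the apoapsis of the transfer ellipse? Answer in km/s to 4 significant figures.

v = 3.798 km/s

The Hohmann ellipse has a_t = (r₁ + r₂)/2 = 2.28175×10^5 km.
At apoapsis, r = 4.033×10^5 km.
Vis-viva: v = √[μ(2/r − 1/a_t)] = √[2.502×10^7 × (2/4.033×10^5 − 1/2.28175×10^5)] = 3.798 km/s.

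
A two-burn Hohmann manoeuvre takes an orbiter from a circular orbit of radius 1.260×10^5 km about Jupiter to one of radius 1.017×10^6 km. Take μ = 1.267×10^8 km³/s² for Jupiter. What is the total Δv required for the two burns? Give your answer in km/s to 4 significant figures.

Transfer-ellipse semi-major axis a_t = (r₁ + r₂)/2 = (1.260×10^5 + 1.017×10^6)/2 = 5.715×10^5 km.
At r₁ the circular-orbit speed is v₁ = √(μ/r₁) = 31.71 km/s.
Transfer-orbit speed at r₁ (v² = μ(2/r − 1/a)): v_p = √[μ(2/r₁ − 1/a_t)] = 42.30 km/s.
First burn Δv₁ = |v_p − v₁| = 10.59 km/s.
At r₂, v₂ = √(μ/r₂) = 11.162 km/s.
Transfer-orbit speed at r₂: v_a = √[μ(2/r₂ − 1/a_t)] = 5.2409 km/s.
Second burn Δv₂ = |v₂ − v_a| = 5.921 km/s.
Δv = Δv₁ + Δv₂ = 10.59 + 5.921 = 16.51 km/s.

Δv = 16.51 km/s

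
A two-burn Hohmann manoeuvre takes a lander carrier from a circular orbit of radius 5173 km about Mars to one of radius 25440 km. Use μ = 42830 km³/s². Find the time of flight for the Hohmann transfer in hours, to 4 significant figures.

t = 7.985 hours

The Hohmann ellipse has a_t = (r₁ + r₂)/2 = 15306.5 km.
Half the transfer-orbit period gives t = π√(a_t³/μ) = 28747 s.
Converting: 28747 s ÷ 3600 s/hour = 7.985 hours.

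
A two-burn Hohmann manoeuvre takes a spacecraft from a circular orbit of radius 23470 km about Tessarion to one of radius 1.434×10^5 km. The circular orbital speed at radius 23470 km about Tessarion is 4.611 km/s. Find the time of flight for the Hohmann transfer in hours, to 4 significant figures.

From the circular-orbit relation v² = μ/r at r = 23470 km: μ = v²r = (4.611)² × 23470 = 4.99003×10^5 km³/s².
The Hohmann ellipse has a_t = (r₁ + r₂)/2 = 83435 km.
Transfer time t = π√(a_t³/μ) = π√((83435)³ / 4.99003×10^5) = 1.0718×10^5 s.
Converting: 1.0718×10^5 s ÷ 3600 s/hour = 29.77 hours.

t = 29.77 hours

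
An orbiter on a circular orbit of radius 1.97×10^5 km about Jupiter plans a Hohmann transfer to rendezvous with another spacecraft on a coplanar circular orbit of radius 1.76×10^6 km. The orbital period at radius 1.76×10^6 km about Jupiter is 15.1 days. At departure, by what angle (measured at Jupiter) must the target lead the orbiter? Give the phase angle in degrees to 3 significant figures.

φ = 105°

From Kepler's third law T² = 4π²r³/μ at r = 1.76×10^6 km, T = 15.1 days = 15.1 × 86400 s = 1.30464×10^6 s: μ = 4π²r³/T² = 1.26449×10^8 km³/s².
Semi-major axis of the transfer orbit: a_t = (1.970×10^5 + 1.760×10^6)/2 = 9.785×10^5 km.
The half-period of the transfer ellipse is t = π√(a_t³/μ) = 2.7042×10^5 s.
Target angular speed ω₂ = √(μ/r₂³) = 4.8160×10^-6 rad/s.
Angle swept by the target during transfer: ω₂·t = 1.3023 rad = 74.62°.
The orbiter traverses 180° on the transfer ellipse, so the target must lead by 180° − 74.62° = 105°.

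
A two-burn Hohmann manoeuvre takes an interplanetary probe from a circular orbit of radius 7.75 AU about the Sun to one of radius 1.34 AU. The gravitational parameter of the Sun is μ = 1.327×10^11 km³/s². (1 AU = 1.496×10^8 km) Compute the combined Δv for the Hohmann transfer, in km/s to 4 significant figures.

In km: r₁ = 7.75 × 1.496×10^8 = 1.1594×10^9 km; r₂ = 1.34 × 1.496×10^8 = 2.00464×10^8 km.
Transfer-ellipse semi-major axis a_t = (r₁ + r₂)/2 = (1.1594×10^9 + 2.00464×10^8)/2 = 6.79932×10^8 km.
At r₁ the circular-orbit speed is v₁ = √(μ/r₁) = 10.698 km/s.
On the transfer ellipse at r₁, vis-viva gives v_a = √[μ(2/r₁ − 1/a_t)] = 5.8090 km/s.
First burn Δv₁ = |v_a − v₁| = 4.889 km/s.
At r₂, v₂ = √(μ/r₂) = 25.729 km/s.
Transfer-orbit speed at r₂: v_p = √[μ(2/r₂ − 1/a_t)] = 33.597 km/s.
Second burn Δv₂ = |v₂ − v_p| = 7.868 km/s.
Δv = Δv₁ + Δv₂ = 4.889 + 7.868 = 12.76 km/s.

Δv = 12.76 km/s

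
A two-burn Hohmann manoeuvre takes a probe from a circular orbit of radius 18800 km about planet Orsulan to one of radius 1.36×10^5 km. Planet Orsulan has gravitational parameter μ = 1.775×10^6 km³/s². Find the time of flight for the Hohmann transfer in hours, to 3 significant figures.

t = 14.1 hours

The Hohmann ellipse has a_t = (r₁ + r₂)/2 = 77400 km.
By Kepler's third law the transfer-orbit period is T = 2π√(a_t³/μ), so t = T/2 = 50780 s.
Converting: 50780 s ÷ 3600 s/hour = 14.1 hours.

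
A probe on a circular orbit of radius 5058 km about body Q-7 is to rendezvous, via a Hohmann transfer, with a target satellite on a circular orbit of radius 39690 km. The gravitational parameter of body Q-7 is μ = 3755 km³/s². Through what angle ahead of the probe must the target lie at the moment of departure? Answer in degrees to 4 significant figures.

φ = 103.8°

Transfer-ellipse semi-major axis a_t = (r₁ + r₂)/2 = (5058 + 39690)/2 = 22374 km.
Transfer time t = π√(a_t³/μ) = 1.71578×10^5 s.
Target angular speed ω₂ = √(μ/r₂³) = 7.74967×10^-6 rad/s.
Angle swept by the target during transfer: ω₂·t = 1.32967 rad = 76.18°.
The probe traverses 180° on the transfer ellipse, so the target must lead by 180° − 76.18° = 103.8°.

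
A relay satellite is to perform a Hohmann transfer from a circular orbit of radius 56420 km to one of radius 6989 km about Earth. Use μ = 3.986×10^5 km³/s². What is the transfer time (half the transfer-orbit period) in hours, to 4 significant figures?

t = 7.803 hours

The Hohmann ellipse has a_t = (r₁ + r₂)/2 = 31704.5 km.
Half the transfer-orbit period gives t = π√(a_t³/μ) = 28090 s.
Converting: 28090 s ÷ 3600 s/hour = 7.803 hours.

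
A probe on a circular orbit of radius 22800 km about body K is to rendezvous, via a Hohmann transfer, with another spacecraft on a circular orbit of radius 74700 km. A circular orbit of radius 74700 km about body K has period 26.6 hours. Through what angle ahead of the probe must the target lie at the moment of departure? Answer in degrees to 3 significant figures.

φ = 85.1°

From Kepler's third law T² = 4π²r³/μ at r = 74700 km, T = 26.6 hours = 26.6 × 3600 s = 95760 s: μ = 4π²r³/T² = 1.79454×10^6 km³/s².
The Hohmann ellipse has a_t = (r₁ + r₂)/2 = 48750 km.
The half-period of the transfer ellipse is t = π√(a_t³/μ) = 25243 s.
The target's mean motion on its circular orbit is ω₂ = √(μ/r₂³) = 6.5614×10^-5 rad/s.
Angle swept by the target during transfer: ω₂·t = 1.6563 rad = 94.90°.
Arrival is 180° from departure on the ellipse, so φ = 180° − 94.90° = 85.1°.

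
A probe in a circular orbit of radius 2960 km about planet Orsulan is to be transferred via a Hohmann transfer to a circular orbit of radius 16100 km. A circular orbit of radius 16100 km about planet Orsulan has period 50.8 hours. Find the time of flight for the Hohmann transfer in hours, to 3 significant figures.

From Kepler's third law T² = 4π²r³/μ at r = 16100 km, T = 50.8 hours = 50.8 × 3600 s = 1.8288×10^5 s: μ = 4π²r³/T² = 4926.12 km³/s².
Semi-major axis of the transfer orbit: a_t = (2960 + 16100)/2 = 9530 km.
Half the transfer-orbit period gives t = π√(a_t³/μ) = 41640 s.
Converting: 41640 s ÷ 3600 s/hour = 11.6 hours.

t = 11.6 hours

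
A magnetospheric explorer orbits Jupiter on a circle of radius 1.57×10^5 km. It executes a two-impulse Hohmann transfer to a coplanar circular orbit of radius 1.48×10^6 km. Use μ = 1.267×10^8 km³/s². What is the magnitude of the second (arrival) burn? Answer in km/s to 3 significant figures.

The Hohmann ellipse has a_t = (r₁ + r₂)/2 = 8.185×10^5 km.
Circular speed at r = 1.480×10^6 km: v_c = √(μ/r) = 9.252 km/s.
Vis-viva on the transfer ellipse at r = 1.480×10^6 km gives v_t = √[μ(2/r − 1/a_t)] = 4.052 km/s.
Δv₂ = |v_t − v_c| = |4.052 − 9.252| = 5.200 km/s.

Δv₂ = 5.20 km/s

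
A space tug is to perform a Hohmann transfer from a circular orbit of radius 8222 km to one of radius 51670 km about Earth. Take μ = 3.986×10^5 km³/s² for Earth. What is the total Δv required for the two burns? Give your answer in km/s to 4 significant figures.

Δv = 3.505 km/s

The Hohmann ellipse has a_t = (r₁ + r₂)/2 = 29946 km.
At r₁ the circular-orbit speed is v₁ = √(μ/r₁) = 6.963 km/s.
Transfer-orbit speed at r₁ (v² = μ(2/r − 1/a)): v_p = √[μ(2/r₁ − 1/a_t)] = 9.146 km/s.
First burn Δv₁ = |v_p − v₁| = 2.183 km/s.
Circular speed at r₂: v₂ = √(μ/r₂) = 2.777 km/s.
Transfer-orbit speed at r₂: v_a = √[μ(2/r₂ − 1/a_t)] = 1.455 km/s.
Second burn Δv₂ = |v₂ − v_a| = 1.322 km/s.
Δv = Δv₁ + Δv₂ = 2.183 + 1.322 = 3.505 km/s.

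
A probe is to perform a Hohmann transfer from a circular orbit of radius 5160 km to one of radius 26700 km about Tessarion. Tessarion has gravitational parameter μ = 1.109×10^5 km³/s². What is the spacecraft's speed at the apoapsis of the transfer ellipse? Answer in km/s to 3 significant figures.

v = 1.16 km/s

Transfer-ellipse semi-major axis a_t = (r₁ + r₂)/2 = (5160 + 26700)/2 = 15930 km.
The apoapsis of the transfer ellipse is at r = 26700 km.
Vis-viva: v = √[μ(2/r − 1/a_t)] = √[1.109×10^5 × (2/26700 − 1/15930)] = 1.160 km/s.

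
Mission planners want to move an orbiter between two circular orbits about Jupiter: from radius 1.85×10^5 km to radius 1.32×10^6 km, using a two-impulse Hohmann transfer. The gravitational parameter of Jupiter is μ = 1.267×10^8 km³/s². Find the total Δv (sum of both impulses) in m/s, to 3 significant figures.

The Hohmann ellipse has a_t = (r₁ + r₂)/2 = 7.525×10^5 km.
At r₁ the circular-orbit speed is v₁ = √(μ/r₁) = 26.170 km/s.
Transfer-orbit speed at r₁ (vis-viva equation): v_p = √[μ(2/r₁ − 1/a_t)] = 34.661 km/s.
First burn Δv₁ = |v_p − v₁| = 8.491 km/s.
Circular speed at r₂: v₂ = √(μ/r₂) = 9.797 km/s.
Transfer-orbit speed at r₂: v_a = √[μ(2/r₂ − 1/a_t)] = 4.858 km/s.
Second burn Δv₂ = |v₂ − v_a| = 4.939 km/s.
Total Δv = Δv₁ + Δv₂ = 13.43 km/s.

Δv = 13400 m/s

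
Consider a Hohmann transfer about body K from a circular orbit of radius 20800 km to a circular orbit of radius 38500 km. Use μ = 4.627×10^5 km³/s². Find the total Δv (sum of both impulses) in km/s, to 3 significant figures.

Δv = 1.22 km/s

Semi-major axis of the transfer orbit: a_t = (20800 + 38500)/2 = 29650 km.
At r₁ the circular-orbit speed is v₁ = √(μ/r₁) = 4.716 km/s.
On the transfer ellipse at r₁, vis-viva gives v_p = √[μ(2/r₁ − 1/a_t)] = 5.374 km/s.
First burn Δv₁ = |v_p − v₁| = 0.6580 km/s.
At r₂, v₂ = √(μ/r₂) = 3.4667 km/s.
Transfer-orbit speed at r₂: v_a = √[μ(2/r₂ − 1/a_t)] = 2.9036 km/s.
Second burn Δv₂ = |v₂ − v_a| = 0.5631 km/s.
Total Δv = Δv₁ + Δv₂ = 1.221 km/s.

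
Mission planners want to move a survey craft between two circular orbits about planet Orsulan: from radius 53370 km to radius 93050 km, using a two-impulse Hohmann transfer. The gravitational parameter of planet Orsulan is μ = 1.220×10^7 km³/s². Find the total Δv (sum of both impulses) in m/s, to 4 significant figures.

Δv = 3600 m/s

Transfer-ellipse semi-major axis a_t = (r₁ + r₂)/2 = (53370 + 93050)/2 = 73210 km.
Circular speed at r₁: v₁ = √(μ/r₁) = √(1.220×10^7/53370) = 15.119 km/s.
Transfer-orbit speed at r₁ (vis-viva equation): v_p = √[μ(2/r₁ − 1/a_t)] = 17.045 km/s.
First burn Δv₁ = |v_p − v₁| = 1.926 km/s.
Circular speed at r₂: v₂ = √(μ/r₂) = 11.4504 km/s.
Transfer-orbit speed at r₂: v_a = √[μ(2/r₂ − 1/a_t)] = 9.77654 km/s.
Second burn Δv₂ = |v₂ − v_a| = 1.674 km/s.
Δv = Δv₁ + Δv₂ = 1.926 + 1.674 = 3.600 km/s.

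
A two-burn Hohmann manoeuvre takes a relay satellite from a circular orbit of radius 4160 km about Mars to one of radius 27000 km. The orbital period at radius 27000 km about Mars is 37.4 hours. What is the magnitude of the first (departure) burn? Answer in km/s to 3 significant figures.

From Kepler's third law T² = 4π²r³/μ at r = 27000 km, T = 37.4 hours = 37.4 × 3600 s = 1.3464×10^5 s: μ = 4π²r³/T² = 42865.0 km³/s².
The Hohmann ellipse has a_t = (r₁ + r₂)/2 = 15580 km.
On the circular orbit at r = 4160 km, v_c = √(μ/r) = 3.210 km/s.
Transfer-orbit speed at the same r (vis-viva, a = a_t): v_t = √[μ(2/r − 1/a_t)] = 4.226 km/s.
Δv₁ = |v_t − v_c| = |4.226 − 3.210| = 1.016 km/s.

Δv₁ = 1.02 km/s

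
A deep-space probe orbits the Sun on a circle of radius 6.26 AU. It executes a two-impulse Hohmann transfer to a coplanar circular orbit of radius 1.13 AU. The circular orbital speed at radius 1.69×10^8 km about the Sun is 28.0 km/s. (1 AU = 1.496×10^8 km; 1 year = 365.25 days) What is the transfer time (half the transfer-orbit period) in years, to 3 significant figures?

t = 3.55 years

From the circular-orbit relation v² = μ/r at r = 1.69×10^8 km: μ = v²r = (28.0)² × 1.69×10^8 = 1.32496×10^11 km³/s².
In km: r₁ = 6.26 × 1.496×10^8 = 9.36496×10^8 km; r₂ = 1.13 × 1.496×10^8 = 1.69048×10^8 km.
Semi-major axis of the transfer orbit: a_t = (9.36496×10^8 + 1.69048×10^8)/2 = 5.52772×10^8 km.
By Kepler's third law the transfer-orbit period is T = 2π√(a_t³/μ), so t = T/2 = 1.1217×10^8 s.
Converting: 1.1217×10^8 s ÷ 3.15576×10^7 s/year (365.25 × 86400) = 3.55 years.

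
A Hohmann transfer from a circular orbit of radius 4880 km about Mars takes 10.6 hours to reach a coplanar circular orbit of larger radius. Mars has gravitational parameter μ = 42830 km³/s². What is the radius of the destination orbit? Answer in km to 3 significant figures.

Transfer time t = 10.6 hours = 38160 s, and t = π√(a_t³/μ).
So a_t = (μ t²/π²)^(1/3) = (42830 × (38160)² / π²)^(1/3) = 18488 km.
Since a_t = (r₁ + r₂)/2, r₂ = 2a_t − r₁ = 2×18488 − 4880 = 32096 km.

r₂ = 32100 km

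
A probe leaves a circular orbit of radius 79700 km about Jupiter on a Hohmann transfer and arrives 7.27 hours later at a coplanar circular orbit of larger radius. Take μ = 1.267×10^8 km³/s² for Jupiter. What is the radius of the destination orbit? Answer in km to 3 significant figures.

Transfer time t = 7.27 hours = 26172 s, and t = π√(a_t³/μ).
So a_t = (μ t²/π²)^(1/3) = (1.267×10^8 × (26172)² / π²)^(1/3) = 2.0640×10^5 km.
Since a_t = (r₁ + r₂)/2, r₂ = 2a_t − r₁ = 2×2.0640×10^5 − 79700 = 3.331×10^5 km.

r₂ = 3.33×10^5 km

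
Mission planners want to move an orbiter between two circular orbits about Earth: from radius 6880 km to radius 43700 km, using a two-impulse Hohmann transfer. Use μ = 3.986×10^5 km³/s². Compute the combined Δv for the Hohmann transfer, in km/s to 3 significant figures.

Δv = 3.84 km/s

The Hohmann ellipse has a_t = (r₁ + r₂)/2 = 25290 km.
Circular speed at r₁: v₁ = √(μ/r₁) = √(3.986×10^5/6880) = 7.6116 km/s.
On the transfer ellipse at r₁, vis-viva equation gives v_p = √[μ(2/r₁ − 1/a_t)] = 10.006 km/s.
First burn Δv₁ = |v_p − v₁| = 2.394 km/s.
Circular speed at r₂: v₂ = √(μ/r₂) = 3.020 km/s.
Transfer-orbit speed at r₂: v_a = √[μ(2/r₂ − 1/a_t)] = 1.575 km/s.
Second burn Δv₂ = |v₂ − v_a| = 1.445 km/s.
Δv = Δv₁ + Δv₂ = 2.394 + 1.445 = 3.839 km/s.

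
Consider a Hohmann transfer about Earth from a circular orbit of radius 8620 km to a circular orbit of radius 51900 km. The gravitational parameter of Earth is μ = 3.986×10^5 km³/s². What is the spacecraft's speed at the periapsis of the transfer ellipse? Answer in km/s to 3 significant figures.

v = 8.91 km/s

Transfer-ellipse semi-major axis a_t = (r₁ + r₂)/2 = (8620 + 51900)/2 = 30260 km.
The periapsis of the transfer ellipse is at r = 8620 km.
Vis-viva: v = √[μ(2/r − 1/a_t)] = √[3.986×10^5 × (2/8620 − 1/30260)] = 8.906 km/s.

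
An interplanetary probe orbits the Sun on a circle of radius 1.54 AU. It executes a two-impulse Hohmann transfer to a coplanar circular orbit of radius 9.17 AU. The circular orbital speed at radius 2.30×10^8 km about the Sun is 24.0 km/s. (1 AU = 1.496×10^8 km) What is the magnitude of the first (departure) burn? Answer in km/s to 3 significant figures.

From the circular-orbit relation v² = μ/r at r = 2.30×10^8 km: μ = v²r = (24.0)² × 2.30×10^8 = 1.32480×10^11 km³/s².
In km: r₁ = 1.54 × 1.496×10^8 = 2.30384×10^8 km; r₂ = 9.17 × 1.496×10^8 = 1.371832×10^9 km.
Transfer-ellipse semi-major axis a_t = (r₁ + r₂)/2 = (2.30384×10^8 + 1.371832×10^9)/2 = 8.01108×10^8 km.
Circular speed at r = 2.30384×10^8 km: v_c = √(μ/r) = 23.98 km/s.
Vis-viva on the transfer ellipse at r = 2.30384×10^8 km gives v_t = √[μ(2/r − 1/a_t)] = 31.38 km/s.
Δv₁ = |v_t − v_c| = |31.38 − 23.98| = 7.400 km/s.

Δv₁ = 7.40 km/s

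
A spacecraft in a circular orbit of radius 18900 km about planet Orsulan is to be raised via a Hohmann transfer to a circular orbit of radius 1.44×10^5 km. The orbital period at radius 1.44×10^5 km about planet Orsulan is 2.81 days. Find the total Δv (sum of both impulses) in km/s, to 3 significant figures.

Δv = 5.32 km/s

From Kepler's third law T² = 4π²r³/μ at r = 1.44×10^5 km, T = 2.81 days = 2.81 × 86400 s = 2.42784×10^5 s: μ = 4π²r³/T² = 1.99989×10^6 km³/s².
Transfer-ellipse semi-major axis a_t = (r₁ + r₂)/2 = (18900 + 1.440×10^5)/2 = 81450 km.
At r₁ the circular-orbit speed is v₁ = √(μ/r₁) = 10.28662 km/s.
Transfer-orbit speed at r₁ (v² = μ(2/r − 1/a)): v_p = √[μ(2/r₁ − 1/a_t)] = 13.67755 km/s.
First burn Δv₁ = |v_p − v₁| = 3.3909 km/s.
Circular speed at r₂: v₂ = √(μ/r₂) = 3.7267 km/s.
Transfer-orbit speed at r₂: v_a = √[μ(2/r₂ − 1/a_t)] = 1.7952 km/s.
Second burn Δv₂ = |v₂ − v_a| = 1.9315 km/s.
Δv = Δv₁ + Δv₂ = 3.3909 + 1.9315 = 5.322 km/s.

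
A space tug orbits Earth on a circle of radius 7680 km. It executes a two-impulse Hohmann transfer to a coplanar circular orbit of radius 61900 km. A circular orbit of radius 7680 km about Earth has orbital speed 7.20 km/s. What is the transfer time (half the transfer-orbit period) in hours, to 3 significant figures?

t = 8.97 hours

From the circular-orbit relation v² = μ/r at r = 7680 km: μ = v²r = (7.20)² × 7680 = 3.98131×10^5 km³/s².
The Hohmann ellipse has a_t = (r₁ + r₂)/2 = 34790 km.
By Kepler's third law the transfer-orbit period is T = 2π√(a_t³/μ), so t = T/2 = 32309 s.
Converting: 32309 s ÷ 3600 s/hour = 8.97 hours.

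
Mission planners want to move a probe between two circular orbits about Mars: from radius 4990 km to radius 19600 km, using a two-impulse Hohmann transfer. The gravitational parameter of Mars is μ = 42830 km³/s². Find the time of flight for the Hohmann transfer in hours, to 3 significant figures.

The Hohmann ellipse has a_t = (r₁ + r₂)/2 = 12295 km.
Transfer time t = π√(a_t³/μ) = π√((12295)³ / 42830) = 20700 s.
Converting: 20700 s ÷ 3600 s/hour = 5.75 hours.

t = 5.75 hours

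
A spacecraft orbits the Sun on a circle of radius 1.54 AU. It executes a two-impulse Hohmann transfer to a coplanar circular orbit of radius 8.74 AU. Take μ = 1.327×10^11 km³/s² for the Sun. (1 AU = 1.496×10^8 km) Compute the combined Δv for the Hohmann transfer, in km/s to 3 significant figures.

Δv = 11.9 km/s

In km: r₁ = 1.54 × 1.496×10^8 = 2.30384×10^8 km; r₂ = 8.74 × 1.496×10^8 = 1.307504×10^9 km.
Transfer-ellipse semi-major axis a_t = (r₁ + r₂)/2 = (2.30384×10^8 + 1.307504×10^9)/2 = 7.68944×10^8 km.
At r₁ the circular-orbit speed is v₁ = √(μ/r₁) = 24.000 km/s.
On the transfer ellipse at r₁, vis-viva equation gives v_p = √[μ(2/r₁ − 1/a_t)] = 31.296 km/s.
First burn Δv₁ = |v_p − v₁| = 7.296 km/s.
Circular speed at r₂: v₂ = √(μ/r₂) = 10.074 km/s.
Transfer-orbit speed at r₂: v_a = √[μ(2/r₂ − 1/a_t)] = 5.5143 km/s.
Second burn Δv₂ = |v₂ − v_a| = 4.560 km/s.
Δv = Δv₁ + Δv₂ = 7.296 + 4.560 = 11.86 km/s.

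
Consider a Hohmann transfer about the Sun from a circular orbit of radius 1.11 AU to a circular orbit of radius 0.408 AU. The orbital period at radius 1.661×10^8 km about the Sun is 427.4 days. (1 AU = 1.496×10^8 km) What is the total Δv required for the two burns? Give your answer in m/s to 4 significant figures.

Δv = 17300 m/s

From Kepler's third law T² = 4π²r³/μ at r = 1.661×10^8 km, T = 427.4 days = 427.4 × 86400 s = 3.692736×10^7 s: μ = 4π²r³/T² = 1.32670×10^11 km³/s².
In km: r₁ = 1.11 × 1.496×10^8 = 1.66056×10^8 km; r₂ = 0.408 × 1.496×10^8 = 6.10368×10^7 km.
The Hohmann ellipse has a_t = (r₁ + r₂)/2 = 1.135464×10^8 km.
At r₁ the circular-orbit speed is v₁ = √(μ/r₁) = 28.266 km/s.
Transfer-orbit speed at r₁ (vis-viva equation): v_a = √[μ(2/r₁ − 1/a_t)] = 20.724 km/s.
First burn Δv₁ = |v_a − v₁| = 7.542 km/s.
At r₂, v₂ = √(μ/r₂) = 46.622 km/s.
Transfer-orbit speed at r₂: v_p = √[μ(2/r₂ − 1/a_t)] = 56.381 km/s.
Second burn Δv₂ = |v₂ − v_p| = 9.759 km/s.
Total Δv = Δv₁ + Δv₂ = 17.30 km/s.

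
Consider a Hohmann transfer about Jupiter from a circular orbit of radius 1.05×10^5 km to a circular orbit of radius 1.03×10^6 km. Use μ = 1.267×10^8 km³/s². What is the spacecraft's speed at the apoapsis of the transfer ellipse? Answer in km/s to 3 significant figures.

v = 4.77 km/s

Semi-major axis of the transfer orbit: a_t = (1.050×10^5 + 1.030×10^6)/2 = 5.675×10^5 km.
The apoapsis of the transfer ellipse is at r = 1.030×10^6 km.
From the vis-viva equation, v = √[μ(2/r − 1/a_t)] = 4.771 km/s.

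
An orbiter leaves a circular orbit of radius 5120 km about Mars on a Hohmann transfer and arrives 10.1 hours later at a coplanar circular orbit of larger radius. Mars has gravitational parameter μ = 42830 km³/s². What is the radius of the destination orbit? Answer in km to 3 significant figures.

r₂ = 30700 km

Transfer time t = 10.1 hours = 36360 s, and t = π√(a_t³/μ).
So a_t = (μ t²/π²)^(1/3) = (42830 × (36360)² / π²)^(1/3) = 17902 km.
Since a_t = (r₁ + r₂)/2, r₂ = 2a_t − r₁ = 2×17902 − 5120 = 30684 km.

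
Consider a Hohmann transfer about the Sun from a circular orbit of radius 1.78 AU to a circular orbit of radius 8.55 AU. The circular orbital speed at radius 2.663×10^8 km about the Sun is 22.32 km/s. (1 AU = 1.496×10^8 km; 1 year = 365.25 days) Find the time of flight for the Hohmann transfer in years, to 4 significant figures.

From the circular-orbit relation v² = μ/r at r = 2.663×10^8 km: μ = v²r = (22.32)² × 2.663×10^8 = 1.32666×10^11 km³/s².
In km: r₁ = 1.78 × 1.496×10^8 = 2.66288×10^8 km; r₂ = 8.55 × 1.496×10^8 = 1.27908×10^9 km.
Semi-major axis of the transfer orbit: a_t = (2.66288×10^8 + 1.27908×10^9)/2 = 7.72684×10^8 km.
By Kepler's third law the transfer-orbit period is T = 2π√(a_t³/μ), so t = T/2 = 1.85256×10^8 s.
Converting: 1.85256×10^8 s ÷ 3.15576×10^7 s/year (365.25 × 86400) = 5.870 years.

t = 5.870 years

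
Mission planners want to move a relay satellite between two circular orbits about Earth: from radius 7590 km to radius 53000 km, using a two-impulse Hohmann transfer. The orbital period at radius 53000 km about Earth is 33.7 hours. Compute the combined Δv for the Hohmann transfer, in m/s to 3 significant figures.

From Kepler's third law T² = 4π²r³/μ at r = 53000 km, T = 33.7 hours = 33.7 × 3600 s = 1.2132×10^5 s: μ = 4π²r³/T² = 3.99321×10^5 km³/s².
The Hohmann ellipse has a_t = (r₁ + r₂)/2 = 30295 km.
Circular speed at r₁: v₁ = √(μ/r₁) = √(3.99321×10^5/7590) = 7.2534 km/s.
Transfer-orbit speed at r₁ (vis-viva equation): v_p = √[μ(2/r₁ − 1/a_t)] = 9.5938 km/s.
First burn Δv₁ = |v_p − v₁| = 2.340 km/s.
Circular speed at r₂: v₂ = √(μ/r₂) = 2.745 km/s.
Transfer-orbit speed at r₂: v_a = √[μ(2/r₂ − 1/a_t)] = 1.374 km/s.
Second burn Δv₂ = |v₂ − v_a| = 1.371 km/s.
Total Δv = Δv₁ + Δv₂ = 3.711 km/s.

Δv = 3710 m/s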